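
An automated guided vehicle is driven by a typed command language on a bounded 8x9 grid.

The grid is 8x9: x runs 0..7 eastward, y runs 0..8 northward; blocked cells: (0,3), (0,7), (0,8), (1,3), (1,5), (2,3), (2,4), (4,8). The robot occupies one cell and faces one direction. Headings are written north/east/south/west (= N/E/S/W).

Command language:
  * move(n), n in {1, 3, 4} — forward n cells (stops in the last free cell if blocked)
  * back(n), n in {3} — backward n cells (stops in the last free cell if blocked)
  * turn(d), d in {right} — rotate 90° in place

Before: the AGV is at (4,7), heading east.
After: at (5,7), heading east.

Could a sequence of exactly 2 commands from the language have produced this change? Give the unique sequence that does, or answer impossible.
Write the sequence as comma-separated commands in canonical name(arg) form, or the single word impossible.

back(3), move(4)

key: running move(4) before back(3) would end elsewhere — order is forced
t0: at (4,7), heading east
1. back(3) → at (1,7), heading east
2. move(4) → at (5,7), heading east
uniquely the one of 25 2-step routes that fits.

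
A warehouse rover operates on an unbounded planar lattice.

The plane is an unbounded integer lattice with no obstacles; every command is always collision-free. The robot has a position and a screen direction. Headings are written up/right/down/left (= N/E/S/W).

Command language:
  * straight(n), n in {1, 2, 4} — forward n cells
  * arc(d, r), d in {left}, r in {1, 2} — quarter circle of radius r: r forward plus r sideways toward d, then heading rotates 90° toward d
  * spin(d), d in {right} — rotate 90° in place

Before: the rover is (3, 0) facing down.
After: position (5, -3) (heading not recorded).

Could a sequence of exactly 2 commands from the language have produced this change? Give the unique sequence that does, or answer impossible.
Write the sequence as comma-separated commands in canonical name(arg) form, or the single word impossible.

key: order matters: swapping straight(1) and arc(left, 2) lands elsewhere
begin: (3, 0) facing down
1. straight(1) → (3, -1) facing down
2. arc(left, 2) → (5, -3) facing right
no rival 2-sequence matches.

straight(1), arc(left, 2)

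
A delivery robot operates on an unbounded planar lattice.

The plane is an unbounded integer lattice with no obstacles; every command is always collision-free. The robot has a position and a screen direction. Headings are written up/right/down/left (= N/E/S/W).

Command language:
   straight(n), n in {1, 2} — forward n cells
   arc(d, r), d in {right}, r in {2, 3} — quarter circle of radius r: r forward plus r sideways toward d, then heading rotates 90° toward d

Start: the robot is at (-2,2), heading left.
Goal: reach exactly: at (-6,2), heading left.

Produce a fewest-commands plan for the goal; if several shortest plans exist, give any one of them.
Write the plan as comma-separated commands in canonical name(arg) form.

straight(2), straight(2)

t0: at (-2,2), heading left
1. straight(2) → at (-4,2), heading left
2. straight(2) → at (-6,2), heading left
no 1-step plan works, so 2 is optimal.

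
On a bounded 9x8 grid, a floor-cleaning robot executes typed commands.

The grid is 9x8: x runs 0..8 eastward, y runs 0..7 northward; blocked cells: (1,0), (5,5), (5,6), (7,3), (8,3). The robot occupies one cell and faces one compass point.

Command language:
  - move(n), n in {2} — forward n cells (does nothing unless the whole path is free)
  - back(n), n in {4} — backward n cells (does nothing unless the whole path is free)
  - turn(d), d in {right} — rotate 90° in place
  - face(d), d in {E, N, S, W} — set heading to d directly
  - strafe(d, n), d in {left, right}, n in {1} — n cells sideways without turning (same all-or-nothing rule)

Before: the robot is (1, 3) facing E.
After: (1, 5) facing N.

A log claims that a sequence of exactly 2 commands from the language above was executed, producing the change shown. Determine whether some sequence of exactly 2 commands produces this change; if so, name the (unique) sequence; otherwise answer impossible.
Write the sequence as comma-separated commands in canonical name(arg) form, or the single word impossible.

key: cell and facing (now N) both changed — the 2 commands mix motion and turning
t0: (1, 3) facing E
t=1 face(N) ⇒ (1, 3) facing N
t=2 move(2) ⇒ (1, 5) facing N
no other 2-command option fits: unique.

face(N), move(2)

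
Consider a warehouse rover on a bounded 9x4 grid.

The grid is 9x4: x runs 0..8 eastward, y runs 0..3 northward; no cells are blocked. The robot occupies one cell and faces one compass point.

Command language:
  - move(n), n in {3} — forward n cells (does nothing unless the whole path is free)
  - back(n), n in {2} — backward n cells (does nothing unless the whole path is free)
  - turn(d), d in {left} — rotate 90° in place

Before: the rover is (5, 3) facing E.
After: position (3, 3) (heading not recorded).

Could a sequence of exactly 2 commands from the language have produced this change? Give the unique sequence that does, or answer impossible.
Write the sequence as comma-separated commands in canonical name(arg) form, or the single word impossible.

key: running turn(left) before back(2) would end elsewhere — order is forced
t0: (5, 3) facing E
step 1 (back(2)): (3, 3) facing E
step 2 (turn(left)): (3, 3) facing N
no rival 2-sequence matches.

back(2), turn(left)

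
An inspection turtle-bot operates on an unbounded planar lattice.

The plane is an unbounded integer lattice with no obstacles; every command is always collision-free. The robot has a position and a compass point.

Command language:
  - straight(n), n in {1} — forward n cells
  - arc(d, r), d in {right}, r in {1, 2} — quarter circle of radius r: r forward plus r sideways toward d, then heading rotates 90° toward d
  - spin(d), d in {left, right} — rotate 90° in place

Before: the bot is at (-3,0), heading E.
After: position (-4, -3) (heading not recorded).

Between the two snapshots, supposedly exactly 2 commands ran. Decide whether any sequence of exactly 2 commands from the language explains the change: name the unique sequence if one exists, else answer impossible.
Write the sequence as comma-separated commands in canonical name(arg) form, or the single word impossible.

arc(right, 1), arc(right, 2)

key: running arc(right, 2) before arc(right, 1) would end elsewhere — order is forced
begin: at (-3,0), heading E
1. arc(right, 1) → at (-2,-1), heading S
2. arc(right, 2) → at (-4,-3), heading W
uniquely the one of 25 2-step routes that fits.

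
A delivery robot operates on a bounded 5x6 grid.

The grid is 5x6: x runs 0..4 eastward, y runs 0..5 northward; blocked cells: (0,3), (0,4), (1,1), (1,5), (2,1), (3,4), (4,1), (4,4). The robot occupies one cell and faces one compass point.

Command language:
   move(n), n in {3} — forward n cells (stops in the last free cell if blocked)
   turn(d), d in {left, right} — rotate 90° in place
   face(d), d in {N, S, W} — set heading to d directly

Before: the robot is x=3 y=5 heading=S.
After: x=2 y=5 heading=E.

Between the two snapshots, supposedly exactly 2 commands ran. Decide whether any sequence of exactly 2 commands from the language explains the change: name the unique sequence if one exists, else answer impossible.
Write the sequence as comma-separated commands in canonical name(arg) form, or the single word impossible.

all 36 sequences checked — none match.

impossible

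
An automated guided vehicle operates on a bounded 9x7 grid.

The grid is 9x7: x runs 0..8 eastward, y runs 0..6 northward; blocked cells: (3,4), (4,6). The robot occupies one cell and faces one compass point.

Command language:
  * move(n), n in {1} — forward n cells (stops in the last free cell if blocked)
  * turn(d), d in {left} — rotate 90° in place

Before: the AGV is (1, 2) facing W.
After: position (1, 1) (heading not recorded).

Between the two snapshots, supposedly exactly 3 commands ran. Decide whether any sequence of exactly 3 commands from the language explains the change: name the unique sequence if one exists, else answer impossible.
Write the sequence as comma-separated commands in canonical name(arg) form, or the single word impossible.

turn(left), move(1), turn(left)

initial: (1, 2) facing W
t=1 turn(left) ⇒ (1, 2) facing S
t=2 move(1) ⇒ (1, 1) facing S
t=3 turn(left) ⇒ (1, 1) facing E
no rival 3-sequence matches.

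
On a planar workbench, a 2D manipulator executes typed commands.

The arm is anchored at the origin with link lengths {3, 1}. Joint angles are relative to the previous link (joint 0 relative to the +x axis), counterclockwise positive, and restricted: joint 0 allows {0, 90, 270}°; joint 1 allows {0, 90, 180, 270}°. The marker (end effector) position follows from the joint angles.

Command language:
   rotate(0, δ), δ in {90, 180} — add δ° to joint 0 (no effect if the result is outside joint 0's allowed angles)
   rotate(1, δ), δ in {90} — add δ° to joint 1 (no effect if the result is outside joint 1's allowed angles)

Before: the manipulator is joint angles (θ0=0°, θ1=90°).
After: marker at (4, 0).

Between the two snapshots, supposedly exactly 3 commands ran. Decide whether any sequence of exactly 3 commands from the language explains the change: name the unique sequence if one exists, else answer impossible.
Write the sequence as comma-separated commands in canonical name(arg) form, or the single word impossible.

t0: joint angles (θ0=0°, θ1=90°)
step 1 (rotate(1, 90)): joint angles (θ0=0°, θ1=180°)
step 2 (rotate(1, 90)): joint angles (θ0=0°, θ1=270°)
step 3 (rotate(1, 90)): joint angles (θ0=0°, θ1=0°)
all 27 alternatives checked — unique.

rotate(1, 90), rotate(1, 90), rotate(1, 90)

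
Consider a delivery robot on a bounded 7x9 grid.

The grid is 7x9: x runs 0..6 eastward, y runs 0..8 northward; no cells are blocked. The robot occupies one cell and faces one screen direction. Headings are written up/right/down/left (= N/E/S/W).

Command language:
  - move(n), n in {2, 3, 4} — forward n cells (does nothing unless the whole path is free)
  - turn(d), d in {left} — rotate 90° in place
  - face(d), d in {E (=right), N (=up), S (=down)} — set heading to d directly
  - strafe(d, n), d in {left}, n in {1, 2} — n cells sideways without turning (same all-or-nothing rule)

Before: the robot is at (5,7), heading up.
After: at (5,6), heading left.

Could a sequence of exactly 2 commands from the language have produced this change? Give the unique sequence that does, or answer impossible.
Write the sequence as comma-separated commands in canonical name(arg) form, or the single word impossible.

turn(left), strafe(left, 1)

key: cell and facing (now W) both changed — the 2 commands mix motion and turning
start: at (5,7), heading up
step 1 (turn(left)): at (5,7), heading left
step 2 (strafe(left, 1)): at (5,6), heading left
no rival 2-sequence matches.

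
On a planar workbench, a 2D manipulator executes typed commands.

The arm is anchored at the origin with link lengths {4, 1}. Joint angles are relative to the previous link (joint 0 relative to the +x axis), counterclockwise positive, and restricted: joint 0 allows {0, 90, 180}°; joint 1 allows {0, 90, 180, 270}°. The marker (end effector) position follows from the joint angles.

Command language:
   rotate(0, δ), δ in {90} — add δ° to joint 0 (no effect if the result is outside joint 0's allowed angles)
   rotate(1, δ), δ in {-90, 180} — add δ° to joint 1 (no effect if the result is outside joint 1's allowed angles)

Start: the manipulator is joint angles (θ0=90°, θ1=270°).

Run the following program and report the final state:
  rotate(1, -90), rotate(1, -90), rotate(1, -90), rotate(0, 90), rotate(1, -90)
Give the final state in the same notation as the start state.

start: joint angles (θ0=90°, θ1=270°)
step 1 (rotate(1, -90)): joint angles (θ0=90°, θ1=180°)
step 2 (rotate(1, -90)): joint angles (θ0=90°, θ1=90°)
step 3 (rotate(1, -90)): joint angles (θ0=90°, θ1=0°)
step 4 (rotate(0, 90)): joint angles (θ0=180°, θ1=0°)
step 5 (rotate(1, -90)): joint angles (θ0=180°, θ1=270°)

joint angles (θ0=180°, θ1=270°)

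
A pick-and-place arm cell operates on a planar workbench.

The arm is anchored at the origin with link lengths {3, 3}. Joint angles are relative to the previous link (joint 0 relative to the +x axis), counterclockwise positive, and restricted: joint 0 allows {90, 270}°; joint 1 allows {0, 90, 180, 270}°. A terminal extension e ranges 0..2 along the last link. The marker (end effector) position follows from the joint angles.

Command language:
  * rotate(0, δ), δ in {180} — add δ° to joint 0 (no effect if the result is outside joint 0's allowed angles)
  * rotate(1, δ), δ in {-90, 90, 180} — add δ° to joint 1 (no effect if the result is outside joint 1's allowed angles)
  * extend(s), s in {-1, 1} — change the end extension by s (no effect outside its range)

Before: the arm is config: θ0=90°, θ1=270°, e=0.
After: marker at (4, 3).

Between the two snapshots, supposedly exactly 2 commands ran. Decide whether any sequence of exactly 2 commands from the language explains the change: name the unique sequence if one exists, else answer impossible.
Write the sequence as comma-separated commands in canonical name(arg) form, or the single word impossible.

key: running extend(1) before extend(-1) would end elsewhere — order is forced
begin: config: θ0=90°, θ1=270°, e=0
t=1 extend(-1) ⇒ config: θ0=90°, θ1=270°, e=0
t=2 extend(1) ⇒ config: θ0=90°, θ1=270°, e=1
uniquely the one of 36 2-step routes that fits.

extend(-1), extend(1)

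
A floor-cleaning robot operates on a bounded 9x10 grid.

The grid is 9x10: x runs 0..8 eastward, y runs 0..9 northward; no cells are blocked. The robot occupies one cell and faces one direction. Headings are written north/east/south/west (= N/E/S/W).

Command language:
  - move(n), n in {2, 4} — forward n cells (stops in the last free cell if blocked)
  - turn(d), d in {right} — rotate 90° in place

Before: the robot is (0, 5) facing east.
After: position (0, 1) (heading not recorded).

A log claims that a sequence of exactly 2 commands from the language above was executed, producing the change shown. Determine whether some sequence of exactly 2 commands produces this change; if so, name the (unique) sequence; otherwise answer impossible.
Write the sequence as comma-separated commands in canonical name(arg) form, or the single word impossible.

turn(right), move(4)

key: order matters: swapping turn(right) and move(4) lands elsewhere
from: (0, 5) facing east
step 1 (turn(right)): (0, 5) facing south
step 2 (move(4)): (0, 1) facing south
no rival 2-sequence matches.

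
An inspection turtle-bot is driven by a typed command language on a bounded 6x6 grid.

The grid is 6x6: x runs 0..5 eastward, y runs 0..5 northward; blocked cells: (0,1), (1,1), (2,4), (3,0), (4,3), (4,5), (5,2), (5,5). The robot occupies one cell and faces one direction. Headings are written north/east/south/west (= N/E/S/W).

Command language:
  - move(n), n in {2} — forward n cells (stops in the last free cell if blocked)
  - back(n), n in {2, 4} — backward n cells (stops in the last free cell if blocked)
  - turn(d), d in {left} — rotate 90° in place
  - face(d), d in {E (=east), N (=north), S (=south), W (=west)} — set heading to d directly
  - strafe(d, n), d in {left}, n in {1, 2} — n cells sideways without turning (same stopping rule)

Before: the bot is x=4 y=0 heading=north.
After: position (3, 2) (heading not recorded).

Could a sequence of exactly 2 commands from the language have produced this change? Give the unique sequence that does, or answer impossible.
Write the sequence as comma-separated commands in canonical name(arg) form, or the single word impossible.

key: order matters: swapping move(2) and strafe(left, 1) lands elsewhere
begin: x=4 y=0 heading=north
t=1 move(2) ⇒ x=4 y=2 heading=north
t=2 strafe(left, 1) ⇒ x=3 y=2 heading=north
all 100 alternatives checked — unique.

move(2), strafe(left, 1)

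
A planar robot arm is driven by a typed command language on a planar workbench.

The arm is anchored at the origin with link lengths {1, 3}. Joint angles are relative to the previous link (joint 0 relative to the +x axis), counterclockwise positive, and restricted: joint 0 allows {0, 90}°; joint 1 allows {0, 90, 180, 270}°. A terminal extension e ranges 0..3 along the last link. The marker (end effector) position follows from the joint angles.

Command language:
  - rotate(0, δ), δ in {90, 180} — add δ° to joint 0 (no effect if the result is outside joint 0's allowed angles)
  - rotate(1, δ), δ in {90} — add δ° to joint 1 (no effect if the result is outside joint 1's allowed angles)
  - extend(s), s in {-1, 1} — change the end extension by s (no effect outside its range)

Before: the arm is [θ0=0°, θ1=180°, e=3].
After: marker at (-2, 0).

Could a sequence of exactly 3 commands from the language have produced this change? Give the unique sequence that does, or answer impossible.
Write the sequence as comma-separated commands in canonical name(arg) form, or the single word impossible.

initial: [θ0=0°, θ1=180°, e=3]
step 1 (extend(-1)): [θ0=0°, θ1=180°, e=2]
step 2 (extend(-1)): [θ0=0°, θ1=180°, e=1]
step 3 (extend(-1)): [θ0=0°, θ1=180°, e=0]
uniquely the one of 125 3-step routes that fits.

extend(-1), extend(-1), extend(-1)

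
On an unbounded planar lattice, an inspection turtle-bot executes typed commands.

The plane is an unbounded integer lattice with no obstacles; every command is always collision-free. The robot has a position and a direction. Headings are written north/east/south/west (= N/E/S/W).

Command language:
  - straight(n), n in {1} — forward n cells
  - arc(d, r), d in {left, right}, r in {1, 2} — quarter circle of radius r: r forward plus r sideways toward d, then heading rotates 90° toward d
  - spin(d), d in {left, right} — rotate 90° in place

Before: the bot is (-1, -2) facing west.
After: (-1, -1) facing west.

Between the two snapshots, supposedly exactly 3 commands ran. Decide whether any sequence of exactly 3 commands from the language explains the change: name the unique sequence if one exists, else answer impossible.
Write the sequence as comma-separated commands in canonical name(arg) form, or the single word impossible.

spin(right), straight(1), spin(left)

key: order matters: swapping spin(right) and spin(left) lands elsewhere
initial: (-1, -2) facing west
1. spin(right) → (-1, -2) facing north
2. straight(1) → (-1, -1) facing north
3. spin(left) → (-1, -1) facing west
all 343 alternatives checked — unique.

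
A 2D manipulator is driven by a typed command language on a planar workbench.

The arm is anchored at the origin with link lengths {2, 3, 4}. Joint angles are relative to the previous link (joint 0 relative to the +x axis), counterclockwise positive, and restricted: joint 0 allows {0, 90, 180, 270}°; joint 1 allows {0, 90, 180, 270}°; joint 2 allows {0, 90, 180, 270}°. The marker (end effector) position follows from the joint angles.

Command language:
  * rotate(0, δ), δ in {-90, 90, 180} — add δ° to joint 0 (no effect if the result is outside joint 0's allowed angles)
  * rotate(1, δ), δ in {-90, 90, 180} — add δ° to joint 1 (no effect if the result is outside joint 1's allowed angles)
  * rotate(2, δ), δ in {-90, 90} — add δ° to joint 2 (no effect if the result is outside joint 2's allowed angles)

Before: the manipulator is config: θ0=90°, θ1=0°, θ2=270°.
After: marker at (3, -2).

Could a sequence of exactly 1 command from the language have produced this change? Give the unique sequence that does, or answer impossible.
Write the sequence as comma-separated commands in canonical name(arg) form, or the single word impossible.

rotate(1, -90)

initial: config: θ0=90°, θ1=0°, θ2=270°
t=1 rotate(1, -90) ⇒ config: θ0=90°, θ1=270°, θ2=270°
no other 1-command option fits: unique.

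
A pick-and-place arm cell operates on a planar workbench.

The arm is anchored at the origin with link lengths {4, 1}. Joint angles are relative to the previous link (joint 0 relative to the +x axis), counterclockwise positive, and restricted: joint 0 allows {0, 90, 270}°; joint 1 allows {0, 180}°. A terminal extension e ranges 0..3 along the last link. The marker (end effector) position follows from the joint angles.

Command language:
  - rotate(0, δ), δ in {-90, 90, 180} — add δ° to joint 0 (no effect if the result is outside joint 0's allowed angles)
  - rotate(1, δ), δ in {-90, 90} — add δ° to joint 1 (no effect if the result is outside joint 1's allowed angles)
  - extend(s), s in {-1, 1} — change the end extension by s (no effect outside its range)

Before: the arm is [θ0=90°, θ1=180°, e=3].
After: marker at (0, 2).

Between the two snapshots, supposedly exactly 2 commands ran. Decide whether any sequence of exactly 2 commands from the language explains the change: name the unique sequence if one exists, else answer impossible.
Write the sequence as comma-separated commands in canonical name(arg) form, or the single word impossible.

start: [θ0=90°, θ1=180°, e=3]
[1] after extend(-1): [θ0=90°, θ1=180°, e=2]
[2] after extend(-1): [θ0=90°, θ1=180°, e=1]
no rival 2-sequence matches.

extend(-1), extend(-1)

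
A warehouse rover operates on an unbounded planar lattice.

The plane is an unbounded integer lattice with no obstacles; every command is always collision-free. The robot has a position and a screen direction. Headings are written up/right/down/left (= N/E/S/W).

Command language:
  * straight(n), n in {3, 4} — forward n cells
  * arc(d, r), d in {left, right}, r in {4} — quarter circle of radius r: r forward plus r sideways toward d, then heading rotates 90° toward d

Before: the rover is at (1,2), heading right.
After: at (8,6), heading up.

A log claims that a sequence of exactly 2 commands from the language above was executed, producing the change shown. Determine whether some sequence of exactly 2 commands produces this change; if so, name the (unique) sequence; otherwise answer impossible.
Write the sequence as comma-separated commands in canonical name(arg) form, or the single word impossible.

key: order matters: swapping straight(3) and arc(left, 4) lands elsewhere
initial: at (1,2), heading right
step 1 (straight(3)): at (4,2), heading right
step 2 (arc(left, 4)): at (8,6), heading up
no rival 2-sequence matches.

straight(3), arc(left, 4)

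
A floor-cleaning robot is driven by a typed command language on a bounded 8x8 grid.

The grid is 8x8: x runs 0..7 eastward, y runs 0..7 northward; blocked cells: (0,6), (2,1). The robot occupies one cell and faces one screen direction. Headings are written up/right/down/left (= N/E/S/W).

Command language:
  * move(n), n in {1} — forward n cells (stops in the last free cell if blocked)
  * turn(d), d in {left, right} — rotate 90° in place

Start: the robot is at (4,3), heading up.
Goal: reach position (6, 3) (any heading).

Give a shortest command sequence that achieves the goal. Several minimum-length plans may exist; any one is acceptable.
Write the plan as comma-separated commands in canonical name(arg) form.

turn(right), move(1), move(1)

initial: at (4,3), heading up
[1] after turn(right): at (4,3), heading right
[2] after move(1): at (5,3), heading right
[3] after move(1): at (6,3), heading right
shorter routes all fall short; 3 is best.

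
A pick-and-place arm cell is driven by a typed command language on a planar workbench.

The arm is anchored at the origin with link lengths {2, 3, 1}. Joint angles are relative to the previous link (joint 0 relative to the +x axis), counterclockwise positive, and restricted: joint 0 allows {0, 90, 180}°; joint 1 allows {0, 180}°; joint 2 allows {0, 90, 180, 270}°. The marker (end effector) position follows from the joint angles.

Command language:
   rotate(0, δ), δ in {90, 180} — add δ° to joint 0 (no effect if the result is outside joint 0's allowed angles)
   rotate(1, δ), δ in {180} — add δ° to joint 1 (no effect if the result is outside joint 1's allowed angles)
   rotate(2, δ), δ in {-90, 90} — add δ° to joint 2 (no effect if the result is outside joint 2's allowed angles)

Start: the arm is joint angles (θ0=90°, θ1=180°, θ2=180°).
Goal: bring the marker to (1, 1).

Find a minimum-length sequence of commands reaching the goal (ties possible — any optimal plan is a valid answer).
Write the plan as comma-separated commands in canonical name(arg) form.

from: joint angles (θ0=90°, θ1=180°, θ2=180°)
[1] after rotate(0, 90): joint angles (θ0=180°, θ1=180°, θ2=180°)
[2] after rotate(2, -90): joint angles (θ0=180°, θ1=180°, θ2=90°)
no 1-step plan works, so 2 is optimal.

rotate(0, 90), rotate(2, -90)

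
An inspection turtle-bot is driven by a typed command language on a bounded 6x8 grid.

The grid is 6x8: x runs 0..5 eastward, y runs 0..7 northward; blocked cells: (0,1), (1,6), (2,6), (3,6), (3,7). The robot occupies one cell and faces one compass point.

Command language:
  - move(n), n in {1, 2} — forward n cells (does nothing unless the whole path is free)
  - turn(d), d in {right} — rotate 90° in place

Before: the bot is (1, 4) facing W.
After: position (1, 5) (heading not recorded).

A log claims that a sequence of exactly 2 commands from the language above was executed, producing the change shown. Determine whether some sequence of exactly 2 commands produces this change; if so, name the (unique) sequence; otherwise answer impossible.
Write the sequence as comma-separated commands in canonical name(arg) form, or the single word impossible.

key: running move(1) before turn(right) would end elsewhere — order is forced
initial: (1, 4) facing W
step 1 (turn(right)): (1, 4) facing N
step 2 (move(1)): (1, 5) facing N
no other 2-command option fits: unique.

turn(right), move(1)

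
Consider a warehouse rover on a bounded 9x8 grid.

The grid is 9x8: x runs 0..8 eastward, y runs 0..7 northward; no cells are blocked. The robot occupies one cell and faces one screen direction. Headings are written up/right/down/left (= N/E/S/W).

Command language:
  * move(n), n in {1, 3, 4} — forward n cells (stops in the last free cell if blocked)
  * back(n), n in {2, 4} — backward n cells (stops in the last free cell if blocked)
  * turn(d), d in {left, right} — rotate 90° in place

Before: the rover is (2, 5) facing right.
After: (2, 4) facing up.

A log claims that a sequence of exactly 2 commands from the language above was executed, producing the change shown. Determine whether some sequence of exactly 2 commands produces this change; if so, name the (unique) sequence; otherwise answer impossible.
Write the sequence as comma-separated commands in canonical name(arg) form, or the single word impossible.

impossible

checked all 2-command options: none fits.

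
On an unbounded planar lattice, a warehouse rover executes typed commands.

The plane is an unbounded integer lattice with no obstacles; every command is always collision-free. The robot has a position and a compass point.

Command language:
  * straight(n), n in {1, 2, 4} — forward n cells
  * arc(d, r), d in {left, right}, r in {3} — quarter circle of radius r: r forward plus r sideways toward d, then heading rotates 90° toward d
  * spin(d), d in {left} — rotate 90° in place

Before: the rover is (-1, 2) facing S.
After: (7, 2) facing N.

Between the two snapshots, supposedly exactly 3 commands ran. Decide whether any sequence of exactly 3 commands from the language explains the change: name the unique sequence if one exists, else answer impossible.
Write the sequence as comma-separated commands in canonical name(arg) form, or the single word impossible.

arc(left, 3), straight(2), arc(left, 3)

key: cell and facing (now N) both changed — the 3 commands mix motion and turning
initial: (-1, 2) facing S
step 1 (arc(left, 3)): (2, -1) facing E
step 2 (straight(2)): (4, -1) facing E
step 3 (arc(left, 3)): (7, 2) facing N
uniquely the one of 216 3-step routes that fits.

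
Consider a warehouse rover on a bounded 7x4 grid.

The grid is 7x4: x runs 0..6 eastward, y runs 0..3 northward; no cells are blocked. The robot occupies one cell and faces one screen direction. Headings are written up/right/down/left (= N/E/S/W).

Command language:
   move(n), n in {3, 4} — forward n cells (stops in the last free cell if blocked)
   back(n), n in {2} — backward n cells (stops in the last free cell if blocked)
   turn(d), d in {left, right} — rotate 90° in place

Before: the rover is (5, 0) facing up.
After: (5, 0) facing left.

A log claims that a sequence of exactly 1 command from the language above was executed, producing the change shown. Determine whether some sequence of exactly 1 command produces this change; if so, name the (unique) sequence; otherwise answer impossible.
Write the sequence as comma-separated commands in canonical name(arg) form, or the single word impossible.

key: parked at (5,0) the whole time — nothing moves the robot
from: (5, 0) facing up
[1] after turn(left): (5, 0) facing left
uniquely the one of 5 1-step routes that fits.

turn(left)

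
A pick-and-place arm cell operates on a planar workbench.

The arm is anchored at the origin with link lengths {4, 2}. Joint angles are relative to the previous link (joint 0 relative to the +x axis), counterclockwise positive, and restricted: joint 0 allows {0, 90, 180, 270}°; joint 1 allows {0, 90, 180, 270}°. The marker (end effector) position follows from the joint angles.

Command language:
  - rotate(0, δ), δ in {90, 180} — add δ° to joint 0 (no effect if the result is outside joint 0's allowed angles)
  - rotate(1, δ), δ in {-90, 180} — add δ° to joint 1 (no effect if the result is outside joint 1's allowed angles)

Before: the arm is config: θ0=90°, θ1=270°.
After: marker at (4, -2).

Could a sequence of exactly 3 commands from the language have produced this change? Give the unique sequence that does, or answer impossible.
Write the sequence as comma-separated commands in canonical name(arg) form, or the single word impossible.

start: config: θ0=90°, θ1=270°
step 1 (rotate(0, 90)): config: θ0=180°, θ1=270°
step 2 (rotate(0, 90)): config: θ0=270°, θ1=270°
step 3 (rotate(0, 90)): config: θ0=0°, θ1=270°
uniquely the one of 64 3-step routes that fits.

rotate(0, 90), rotate(0, 90), rotate(0, 90)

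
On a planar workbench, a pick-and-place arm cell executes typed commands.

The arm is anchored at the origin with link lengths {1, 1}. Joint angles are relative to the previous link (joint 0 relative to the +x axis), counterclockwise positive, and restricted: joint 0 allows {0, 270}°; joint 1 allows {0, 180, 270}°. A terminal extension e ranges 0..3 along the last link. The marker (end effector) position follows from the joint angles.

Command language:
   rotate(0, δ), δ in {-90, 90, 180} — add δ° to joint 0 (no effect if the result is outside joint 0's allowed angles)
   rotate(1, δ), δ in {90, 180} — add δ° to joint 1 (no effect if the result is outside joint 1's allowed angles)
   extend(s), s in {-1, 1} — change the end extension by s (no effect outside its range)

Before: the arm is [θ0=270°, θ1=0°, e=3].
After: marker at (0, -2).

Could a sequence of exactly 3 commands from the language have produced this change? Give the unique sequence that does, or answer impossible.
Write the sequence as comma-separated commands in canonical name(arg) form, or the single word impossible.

begin: [θ0=270°, θ1=0°, e=3]
t=1 extend(-1) ⇒ [θ0=270°, θ1=0°, e=2]
t=2 extend(-1) ⇒ [θ0=270°, θ1=0°, e=1]
t=3 extend(-1) ⇒ [θ0=270°, θ1=0°, e=0]
no rival 3-sequence matches.

extend(-1), extend(-1), extend(-1)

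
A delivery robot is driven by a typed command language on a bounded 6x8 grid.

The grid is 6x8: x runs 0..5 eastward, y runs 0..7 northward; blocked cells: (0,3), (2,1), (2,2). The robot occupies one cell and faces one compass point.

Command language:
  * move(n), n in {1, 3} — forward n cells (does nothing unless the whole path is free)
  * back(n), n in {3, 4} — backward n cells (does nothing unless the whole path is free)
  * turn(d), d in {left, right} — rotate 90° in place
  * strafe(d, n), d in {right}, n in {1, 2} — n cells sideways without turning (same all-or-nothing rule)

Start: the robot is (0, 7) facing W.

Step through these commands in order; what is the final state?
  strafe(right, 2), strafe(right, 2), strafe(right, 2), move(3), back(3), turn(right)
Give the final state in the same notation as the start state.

from: (0, 7) facing W
step 1 (strafe(right, 2)): (0, 7) facing W
step 2 (strafe(right, 2)): (0, 7) facing W
step 3 (strafe(right, 2)): (0, 7) facing W
step 4 (move(3)): (0, 7) facing W
step 5 (back(3)): (3, 7) facing W
step 6 (turn(right)): (3, 7) facing N

(3, 7) facing N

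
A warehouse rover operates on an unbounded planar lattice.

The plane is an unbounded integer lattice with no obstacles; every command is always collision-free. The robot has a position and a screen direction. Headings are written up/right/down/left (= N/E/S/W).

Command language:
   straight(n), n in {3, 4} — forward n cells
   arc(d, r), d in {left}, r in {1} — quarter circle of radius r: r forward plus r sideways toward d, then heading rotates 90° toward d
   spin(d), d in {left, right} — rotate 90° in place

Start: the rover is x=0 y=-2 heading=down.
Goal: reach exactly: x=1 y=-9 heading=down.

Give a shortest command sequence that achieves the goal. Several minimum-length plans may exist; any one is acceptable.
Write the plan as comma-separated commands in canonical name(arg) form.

t0: x=0 y=-2 heading=down
step 1 (arc(left, 1)): x=1 y=-3 heading=right
step 2 (spin(right)): x=1 y=-3 heading=down
step 3 (straight(3)): x=1 y=-6 heading=down
step 4 (straight(3)): x=1 y=-9 heading=down
minimal: 4 command(s), checked below 4.

arc(left, 1), spin(right), straight(3), straight(3)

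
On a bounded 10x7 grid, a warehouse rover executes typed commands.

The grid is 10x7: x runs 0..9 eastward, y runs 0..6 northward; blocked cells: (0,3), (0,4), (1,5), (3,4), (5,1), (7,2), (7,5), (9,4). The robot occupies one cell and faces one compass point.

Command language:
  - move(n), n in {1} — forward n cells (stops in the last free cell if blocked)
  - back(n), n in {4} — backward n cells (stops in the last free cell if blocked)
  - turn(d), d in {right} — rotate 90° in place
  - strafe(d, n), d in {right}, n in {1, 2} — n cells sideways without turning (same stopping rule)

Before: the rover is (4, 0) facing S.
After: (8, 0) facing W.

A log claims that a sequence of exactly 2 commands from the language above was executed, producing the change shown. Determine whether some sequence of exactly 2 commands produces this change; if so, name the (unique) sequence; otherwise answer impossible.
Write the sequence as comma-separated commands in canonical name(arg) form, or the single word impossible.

key: cell and facing (now W) both changed — the 2 commands mix motion and turning
begin: (4, 0) facing S
[1] after turn(right): (4, 0) facing W
[2] after back(4): (8, 0) facing W
no rival 2-sequence matches.

turn(right), back(4)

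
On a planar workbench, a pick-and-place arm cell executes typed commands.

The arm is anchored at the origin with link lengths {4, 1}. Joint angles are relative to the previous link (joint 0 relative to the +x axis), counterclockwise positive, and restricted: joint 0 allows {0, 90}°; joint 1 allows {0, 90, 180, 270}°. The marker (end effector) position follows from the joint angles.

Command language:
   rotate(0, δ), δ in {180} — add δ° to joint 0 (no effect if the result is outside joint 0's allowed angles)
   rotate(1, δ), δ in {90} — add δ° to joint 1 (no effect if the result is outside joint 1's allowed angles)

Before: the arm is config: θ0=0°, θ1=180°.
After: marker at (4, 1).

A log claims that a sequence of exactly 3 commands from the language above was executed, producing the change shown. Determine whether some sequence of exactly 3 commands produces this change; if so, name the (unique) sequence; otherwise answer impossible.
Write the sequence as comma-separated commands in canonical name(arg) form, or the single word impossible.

rotate(1, 90), rotate(1, 90), rotate(1, 90)

initial: config: θ0=0°, θ1=180°
t=1 rotate(1, 90) ⇒ config: θ0=0°, θ1=270°
t=2 rotate(1, 90) ⇒ config: θ0=0°, θ1=0°
t=3 rotate(1, 90) ⇒ config: θ0=0°, θ1=90°
no rival 3-sequence matches.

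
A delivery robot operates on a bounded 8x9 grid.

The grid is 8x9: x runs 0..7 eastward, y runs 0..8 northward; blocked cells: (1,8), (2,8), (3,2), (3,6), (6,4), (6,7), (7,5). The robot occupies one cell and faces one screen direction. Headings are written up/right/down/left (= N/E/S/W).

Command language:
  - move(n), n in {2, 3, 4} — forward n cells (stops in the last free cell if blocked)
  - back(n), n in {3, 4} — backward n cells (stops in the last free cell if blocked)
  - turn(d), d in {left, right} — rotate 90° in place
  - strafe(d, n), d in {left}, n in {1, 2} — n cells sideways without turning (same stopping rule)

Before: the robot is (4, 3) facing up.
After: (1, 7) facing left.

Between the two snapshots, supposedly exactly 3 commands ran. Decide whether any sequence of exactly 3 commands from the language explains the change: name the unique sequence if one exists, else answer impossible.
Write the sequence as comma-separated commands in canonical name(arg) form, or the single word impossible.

key: cell and facing (now W) both changed — the 3 commands mix motion and turning
begin: (4, 3) facing up
[1] after move(4): (4, 7) facing up
[2] after turn(left): (4, 7) facing left
[3] after move(3): (1, 7) facing left
no other 3-command option fits: unique.

move(4), turn(left), move(3)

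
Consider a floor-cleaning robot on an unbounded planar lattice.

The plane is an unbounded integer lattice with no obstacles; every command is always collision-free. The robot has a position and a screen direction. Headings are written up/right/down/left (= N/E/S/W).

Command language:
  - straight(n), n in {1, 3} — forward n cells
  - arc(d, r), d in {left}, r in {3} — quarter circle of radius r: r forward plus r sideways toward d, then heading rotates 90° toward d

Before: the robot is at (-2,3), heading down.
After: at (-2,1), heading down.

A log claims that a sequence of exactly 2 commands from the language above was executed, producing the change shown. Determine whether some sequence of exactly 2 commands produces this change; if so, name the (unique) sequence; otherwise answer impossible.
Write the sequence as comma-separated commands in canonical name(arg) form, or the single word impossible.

key: heading stays S — no command in the sequence turns
t0: at (-2,3), heading down
1. straight(1) → at (-2,2), heading down
2. straight(1) → at (-2,1), heading down
uniquely the one of 9 2-step routes that fits.

straight(1), straight(1)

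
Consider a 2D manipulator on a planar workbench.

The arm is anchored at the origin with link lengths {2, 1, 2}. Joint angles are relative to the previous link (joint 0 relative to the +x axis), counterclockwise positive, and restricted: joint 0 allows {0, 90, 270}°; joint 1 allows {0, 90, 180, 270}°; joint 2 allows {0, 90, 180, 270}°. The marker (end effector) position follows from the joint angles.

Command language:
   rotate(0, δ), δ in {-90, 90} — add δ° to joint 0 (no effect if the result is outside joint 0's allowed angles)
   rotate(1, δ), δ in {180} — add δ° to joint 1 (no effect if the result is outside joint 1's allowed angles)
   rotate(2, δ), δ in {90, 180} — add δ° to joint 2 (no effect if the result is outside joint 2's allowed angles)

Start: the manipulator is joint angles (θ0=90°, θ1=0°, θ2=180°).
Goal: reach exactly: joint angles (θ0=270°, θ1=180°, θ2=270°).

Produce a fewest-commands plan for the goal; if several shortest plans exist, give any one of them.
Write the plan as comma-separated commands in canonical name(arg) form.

rotate(0, -90), rotate(0, -90), rotate(1, 180), rotate(2, 90)

start: joint angles (θ0=90°, θ1=0°, θ2=180°)
t=1 rotate(0, -90) ⇒ joint angles (θ0=0°, θ1=0°, θ2=180°)
t=2 rotate(0, -90) ⇒ joint angles (θ0=270°, θ1=0°, θ2=180°)
t=3 rotate(1, 180) ⇒ joint angles (θ0=270°, θ1=180°, θ2=180°)
t=4 rotate(2, 90) ⇒ joint angles (θ0=270°, θ1=180°, θ2=270°)
no 3-step plan works, so 4 is optimal.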